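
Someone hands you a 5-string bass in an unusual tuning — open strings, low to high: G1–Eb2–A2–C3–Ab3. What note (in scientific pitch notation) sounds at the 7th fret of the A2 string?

E3

A2 is MIDI 45. Adding 7 gives 52, which is E3.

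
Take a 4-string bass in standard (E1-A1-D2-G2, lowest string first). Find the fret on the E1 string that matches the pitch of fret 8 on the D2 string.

D2 at fret 8 is D2 + 8 semitones = A#2.
The open E1 string is 10 semitones below the open D2, so the same pitch on the E1 string lies at fret 8 + 10 = 18.

18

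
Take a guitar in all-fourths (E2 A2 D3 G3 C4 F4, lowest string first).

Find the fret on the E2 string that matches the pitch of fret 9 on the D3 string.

19

D3 at fret 9 is D3 + 9 semitones = B3.
The open E2 string is 10 semitones below the open D3, so the same pitch on the E2 string lies at fret 9 + 10 = 19.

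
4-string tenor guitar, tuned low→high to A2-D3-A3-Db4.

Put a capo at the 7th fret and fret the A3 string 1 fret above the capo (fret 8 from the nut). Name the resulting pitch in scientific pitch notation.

The capo raises the open A3 by 7 semitones to E4; fretting 1 more gives A3 + 7 + 1 = A3 + 8 semitones = F4.

F4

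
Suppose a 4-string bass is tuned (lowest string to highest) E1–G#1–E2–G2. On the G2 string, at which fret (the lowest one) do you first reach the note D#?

From G2, count semitones up the chromatic scale until reaching D#: G–G#–A–A#–B–C–C#–D–D# — 8 steps.

8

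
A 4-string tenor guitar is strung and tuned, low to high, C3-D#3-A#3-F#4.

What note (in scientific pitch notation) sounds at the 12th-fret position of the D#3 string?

D#3 is MIDI 51. Adding 12 gives 63, which is D#4.

D#4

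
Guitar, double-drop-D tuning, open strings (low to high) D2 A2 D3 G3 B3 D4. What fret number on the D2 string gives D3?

D3 is 12 semitones above the open D2 (D–D#–E–F–…–C–C#–D), so it sits at fret 12.

12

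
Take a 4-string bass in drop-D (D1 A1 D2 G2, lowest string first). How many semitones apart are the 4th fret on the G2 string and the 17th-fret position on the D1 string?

G2 at fret 4 → B2 (MIDI 47); D1 at fret 17 → G2 (MIDI 43).
47 − 43 = 4, so the two pitches are 4 semitones apart, with B2 the higher.

4 semitones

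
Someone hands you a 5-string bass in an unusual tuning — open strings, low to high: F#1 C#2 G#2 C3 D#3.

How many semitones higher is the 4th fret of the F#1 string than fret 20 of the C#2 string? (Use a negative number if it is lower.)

F#1 at fret 4 → A#1 (MIDI 34); C#2 at fret 20 → A3 (MIDI 57).
34 − 57 = -23, so the two pitches are 23 semitones apart.

-23 semitones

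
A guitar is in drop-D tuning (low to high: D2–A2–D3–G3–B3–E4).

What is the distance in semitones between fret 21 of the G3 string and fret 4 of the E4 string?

G3 at fret 21 → E5 (MIDI 76); E4 at fret 4 → G#4 (MIDI 68).
76 − 68 = 8, so the two pitches are 8 semitones apart, with E5 the higher.

8 semitones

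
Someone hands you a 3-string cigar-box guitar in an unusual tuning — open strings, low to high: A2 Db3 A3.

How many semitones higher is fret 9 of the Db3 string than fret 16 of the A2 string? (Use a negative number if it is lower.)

-3 semitones

Db3 at fret 9 → Bb3 (MIDI 58); A2 at fret 16 → Db4 (MIDI 61).
58 − 61 = -3, so the two pitches are 3 semitones apart.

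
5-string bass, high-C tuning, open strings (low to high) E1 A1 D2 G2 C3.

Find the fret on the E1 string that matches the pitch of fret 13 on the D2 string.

23

D2 at fret 13 is D2 + 13 semitones = D♯3.
The open E1 string is 10 semitones below the open D2, so the same pitch on the E1 string lies at fret 13 + 10 = 23.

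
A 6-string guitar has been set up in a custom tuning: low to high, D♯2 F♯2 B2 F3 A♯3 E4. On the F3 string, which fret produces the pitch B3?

B3 is 6 semitones above the open F3 (F–F#–G–G#–A–A#–B), so it sits at fret 6.

6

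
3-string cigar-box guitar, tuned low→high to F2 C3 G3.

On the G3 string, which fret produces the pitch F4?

F4 is 10 semitones above the open G3 (G–Ab–A–Bb–…–Eb–E–F), so it sits at fret 10.

10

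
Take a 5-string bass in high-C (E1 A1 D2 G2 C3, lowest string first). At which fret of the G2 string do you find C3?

5

C3 is 5 semitones above the open G2 (G–G#–A–A#–B–C), so it sits at fret 5.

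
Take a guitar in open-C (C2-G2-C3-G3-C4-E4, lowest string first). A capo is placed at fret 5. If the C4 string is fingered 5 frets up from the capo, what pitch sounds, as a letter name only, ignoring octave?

A#

The capo raises the open C4 by 5 semitones to F4; fretting 5 more gives C4 + 5 + 5 = C4 + 10 semitones, landing on A#.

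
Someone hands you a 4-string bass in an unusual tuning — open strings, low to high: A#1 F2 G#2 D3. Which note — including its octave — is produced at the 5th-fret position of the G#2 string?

The open G#2 string plus 5 semitones: G#–A–A#–B–C–C#.
The walk passes from B into C once, so the octave number goes from 2 to 3.

C#3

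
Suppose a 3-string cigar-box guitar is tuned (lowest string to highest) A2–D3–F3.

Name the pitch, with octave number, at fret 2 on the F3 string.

F3 is MIDI 53. Adding 2 gives 55, which is G3.

G3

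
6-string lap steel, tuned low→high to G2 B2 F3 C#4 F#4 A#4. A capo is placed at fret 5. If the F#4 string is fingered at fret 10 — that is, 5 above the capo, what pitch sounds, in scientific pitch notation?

E5

The capo raises the open F#4 by 5 semitones to B4; fretting 5 more gives F#4 + 5 + 5 = F#4 + 10 semitones = E5.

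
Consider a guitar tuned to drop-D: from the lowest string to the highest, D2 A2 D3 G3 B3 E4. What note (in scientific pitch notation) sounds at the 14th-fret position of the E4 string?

Each fret is one semitone, so E4 + 14 = F#5.
(Equivalently spelled Gb5.)

F#5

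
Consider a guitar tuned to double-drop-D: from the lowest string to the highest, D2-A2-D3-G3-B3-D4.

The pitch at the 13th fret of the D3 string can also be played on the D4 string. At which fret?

1

Fret 13 on D3 is MIDI 50 + 13 = 63 (D#4). On the D4 string (open MIDI 62), that pitch is 63 − 62 = fret 1.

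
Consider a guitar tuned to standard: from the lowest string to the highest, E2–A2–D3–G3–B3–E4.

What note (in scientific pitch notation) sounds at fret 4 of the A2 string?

C#3

A2 is MIDI 45. Adding 4 gives 49, which is C#3.
(Equivalently spelled Db3.)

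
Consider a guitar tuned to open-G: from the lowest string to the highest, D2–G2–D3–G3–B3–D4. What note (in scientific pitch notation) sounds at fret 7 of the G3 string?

Each fret is one semitone, so G3 + 7 = D4.

D4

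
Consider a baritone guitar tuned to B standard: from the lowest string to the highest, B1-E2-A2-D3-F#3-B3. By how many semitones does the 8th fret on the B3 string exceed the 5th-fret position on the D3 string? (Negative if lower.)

B3 at fret 8 → G4 (MIDI 67); D3 at fret 5 → G3 (MIDI 55).
67 − 55 = 12, so the two pitches are 12 semitones apart.

12 semitones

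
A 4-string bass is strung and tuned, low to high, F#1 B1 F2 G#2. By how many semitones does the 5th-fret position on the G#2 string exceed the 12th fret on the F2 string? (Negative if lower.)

-4 semitones

G#2 at fret 5 → C#3 (MIDI 49); F2 at fret 12 → F3 (MIDI 53).
49 − 53 = -4, so the two pitches are 4 semitones apart.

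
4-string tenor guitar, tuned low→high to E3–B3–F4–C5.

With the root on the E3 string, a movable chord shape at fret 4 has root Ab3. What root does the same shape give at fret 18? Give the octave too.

Moving from fret 4 to fret 18 shifts the root by 14 semitones.
Ab3 up 14 semitones is Bb4.

Bb4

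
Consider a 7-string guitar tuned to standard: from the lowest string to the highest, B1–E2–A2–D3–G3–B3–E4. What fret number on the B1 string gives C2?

C2 is 1 semitone above the open B1 (B–C), so it sits at fret 1.

1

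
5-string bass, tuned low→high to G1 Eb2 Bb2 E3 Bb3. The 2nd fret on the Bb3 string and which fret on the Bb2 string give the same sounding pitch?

Fret 2 on Bb3 is MIDI 58 + 2 = 60 (C4). On the Bb2 string (open MIDI 46), that pitch is 60 − 46 = fret 14.

14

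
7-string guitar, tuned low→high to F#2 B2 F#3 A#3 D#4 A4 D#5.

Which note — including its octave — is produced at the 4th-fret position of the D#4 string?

D#4 is MIDI 63. Adding 4 gives 67, which is G4.

G4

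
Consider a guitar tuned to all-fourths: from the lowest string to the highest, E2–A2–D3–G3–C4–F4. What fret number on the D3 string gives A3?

7

A3 is 7 semitones above the open D3 (D–D#–E–F–F#–G–G#–A), so it sits at fret 7.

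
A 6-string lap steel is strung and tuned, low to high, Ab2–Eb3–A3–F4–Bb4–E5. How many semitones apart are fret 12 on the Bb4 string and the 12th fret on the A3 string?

13 semitones

Bb4 at fret 12 → Bb5 (MIDI 82); A3 at fret 12 → A4 (MIDI 69).
82 − 69 = 13, so the two pitches are 13 semitones apart, with Bb5 the higher.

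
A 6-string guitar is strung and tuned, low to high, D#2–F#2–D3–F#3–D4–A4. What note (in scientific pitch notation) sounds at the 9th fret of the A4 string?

Each fret is one semitone, so A4 + 9 = F#5.
(Equivalently spelled Gb5.)

F#5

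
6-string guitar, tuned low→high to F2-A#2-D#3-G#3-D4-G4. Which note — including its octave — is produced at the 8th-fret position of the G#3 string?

Each fret is one semitone, so G#3 + 8 = E4.

E4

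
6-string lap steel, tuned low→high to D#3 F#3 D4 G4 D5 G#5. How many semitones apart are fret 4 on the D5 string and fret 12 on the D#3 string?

D5 at fret 4 → F#5 (MIDI 78); D#3 at fret 12 → D#4 (MIDI 63).
78 − 63 = 15, so the two pitches are 15 semitones apart, with F#5 the higher.

15 semitones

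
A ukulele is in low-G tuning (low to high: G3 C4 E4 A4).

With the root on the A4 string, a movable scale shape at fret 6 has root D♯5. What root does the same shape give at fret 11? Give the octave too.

Moving from fret 6 to fret 11 shifts the root by 5 semitones.
D♯5 up 5 semitones is G♯5.

G♯5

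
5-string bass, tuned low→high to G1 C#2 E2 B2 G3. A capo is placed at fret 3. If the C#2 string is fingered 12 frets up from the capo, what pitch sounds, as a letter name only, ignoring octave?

E

The capo raises the open C#2 by 3 semitones to E2; fretting 12 more gives C#2 + 3 + 12 = C#2 + 15 semitones, landing on E.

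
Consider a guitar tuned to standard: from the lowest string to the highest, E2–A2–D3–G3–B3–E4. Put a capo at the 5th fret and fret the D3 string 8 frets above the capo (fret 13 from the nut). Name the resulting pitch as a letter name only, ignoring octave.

The capo raises the open D3 by 5 semitones to G3; fretting 8 more gives D3 + 5 + 8 = D3 + 13 semitones, landing on D#.
(Also written Eb.)

D#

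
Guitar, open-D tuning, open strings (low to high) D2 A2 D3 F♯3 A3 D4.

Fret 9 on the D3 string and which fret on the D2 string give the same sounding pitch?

D3 at fret 9 is D3 + 9 semitones = B3.
The open D2 string is 12 semitones below the open D3, so the same pitch on the D2 string lies at fret 9 + 12 = 21.

21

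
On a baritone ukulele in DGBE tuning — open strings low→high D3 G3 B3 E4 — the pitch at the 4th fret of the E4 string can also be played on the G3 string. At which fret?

Fret 4 on E4 is MIDI 64 + 4 = 68 (G#4). On the G3 string (open MIDI 55), that pitch is 68 − 55 = fret 13.

13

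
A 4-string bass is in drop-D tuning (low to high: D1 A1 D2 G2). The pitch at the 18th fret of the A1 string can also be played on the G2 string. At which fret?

A1 at fret 18 is A1 + 18 semitones = D#3.
The open G2 string is 10 semitones above the open A1, so the same pitch on the G2 string lies at fret 18 − 10 = 8.

8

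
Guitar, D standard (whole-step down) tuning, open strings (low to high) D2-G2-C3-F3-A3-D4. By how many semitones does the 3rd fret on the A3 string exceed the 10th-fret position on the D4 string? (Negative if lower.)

-12 semitones

A3 at fret 3 → C4 (MIDI 60); D4 at fret 10 → C5 (MIDI 72).
60 − 72 = -12, so the two pitches are 12 semitones apart.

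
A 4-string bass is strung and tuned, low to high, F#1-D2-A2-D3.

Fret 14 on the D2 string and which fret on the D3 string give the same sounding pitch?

2

Fret 14 on D2 is MIDI 38 + 14 = 52 (E3). On the D3 string (open MIDI 50), that pitch is 52 − 50 = fret 2.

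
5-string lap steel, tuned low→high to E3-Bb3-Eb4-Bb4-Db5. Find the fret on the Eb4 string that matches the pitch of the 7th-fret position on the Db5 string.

Fret 7 on Db5 is MIDI 73 + 7 = 80 (Ab5). On the Eb4 string (open MIDI 63), that pitch is 80 − 63 = fret 17.

17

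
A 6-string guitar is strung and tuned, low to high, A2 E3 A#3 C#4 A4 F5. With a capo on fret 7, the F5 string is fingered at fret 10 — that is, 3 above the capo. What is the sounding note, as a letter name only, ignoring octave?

The capo raises the open F5 by 7 semitones to C6; fretting 3 more gives F5 + 7 + 3 = F5 + 10 semitones, landing on D#.

D#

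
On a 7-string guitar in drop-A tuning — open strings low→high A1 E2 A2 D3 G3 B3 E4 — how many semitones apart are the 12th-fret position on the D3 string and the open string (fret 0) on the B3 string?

3 semitones

D3 at fret 12 → D4 (MIDI 62); B3 at fret 0 → B3 (MIDI 59).
62 − 59 = 3, so the two pitches are 3 semitones apart, with D4 the higher.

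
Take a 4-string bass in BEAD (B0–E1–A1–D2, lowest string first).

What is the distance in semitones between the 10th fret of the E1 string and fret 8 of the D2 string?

E1 at fret 10 → D2 (MIDI 38); D2 at fret 8 → A♯2 (MIDI 46).
38 − 46 = -8, so the two pitches are 8 semitones apart, with A♯2 the higher.

8 semitones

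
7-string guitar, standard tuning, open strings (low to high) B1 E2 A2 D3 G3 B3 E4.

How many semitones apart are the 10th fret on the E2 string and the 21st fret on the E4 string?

E2 at fret 10 → D3 (MIDI 50); E4 at fret 21 → C#6 (MIDI 85).
50 − 85 = -35, so the two pitches are 35 semitones apart, with C#6 the higher.

35 semitones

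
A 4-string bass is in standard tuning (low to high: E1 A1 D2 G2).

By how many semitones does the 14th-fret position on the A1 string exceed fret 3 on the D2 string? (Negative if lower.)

6 semitones

A1 at fret 14 → B2 (MIDI 47); D2 at fret 3 → F2 (MIDI 41).
47 − 41 = 6, so the two pitches are 6 semitones apart.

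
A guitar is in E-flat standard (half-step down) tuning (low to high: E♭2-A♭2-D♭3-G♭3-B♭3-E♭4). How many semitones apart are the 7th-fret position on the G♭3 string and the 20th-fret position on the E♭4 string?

G♭3 at fret 7 → D♭4 (MIDI 61); E♭4 at fret 20 → B5 (MIDI 83).
61 − 83 = -22, so the two pitches are 22 semitones apart, with B5 the higher.

22 semitones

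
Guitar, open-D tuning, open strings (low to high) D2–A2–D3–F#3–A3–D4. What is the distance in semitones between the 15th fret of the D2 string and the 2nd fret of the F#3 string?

D2 at fret 15 → F3 (MIDI 53); F#3 at fret 2 → G#3 (MIDI 56).
53 − 56 = -3, so the two pitches are 3 semitones apart, with G#3 the higher.

3 semitones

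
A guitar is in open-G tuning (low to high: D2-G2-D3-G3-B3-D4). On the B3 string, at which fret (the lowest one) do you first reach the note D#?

From B3, count semitones up the chromatic scale until reaching D#: B–C–C#–D–D# — 4 steps.

4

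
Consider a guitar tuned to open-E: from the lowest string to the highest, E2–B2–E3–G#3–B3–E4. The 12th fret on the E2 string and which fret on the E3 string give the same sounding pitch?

Fret 12 on E2 is MIDI 40 + 12 = 52 (E3). On the E3 string (open MIDI 52), that pitch is 52 − 52 = fret 0.

0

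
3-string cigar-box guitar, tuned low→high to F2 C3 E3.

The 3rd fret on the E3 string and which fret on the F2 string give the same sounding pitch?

Fret 3 on E3 is MIDI 52 + 3 = 55 (G3). On the F2 string (open MIDI 41), that pitch is 55 − 41 = fret 14.

14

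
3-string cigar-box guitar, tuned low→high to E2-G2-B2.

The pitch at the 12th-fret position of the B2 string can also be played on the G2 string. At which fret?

B2 at fret 12 is B2 + 12 semitones = B3.
The open G2 string is 4 semitones below the open B2, so the same pitch on the G2 string lies at fret 12 + 4 = 16.

16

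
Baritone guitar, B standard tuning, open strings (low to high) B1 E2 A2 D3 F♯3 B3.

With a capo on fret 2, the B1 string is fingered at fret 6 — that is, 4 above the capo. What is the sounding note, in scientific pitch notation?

The capo raises the open B1 by 2 semitones to C♯2; fretting 4 more gives B1 + 2 + 4 = B1 + 6 semitones = F2.

F2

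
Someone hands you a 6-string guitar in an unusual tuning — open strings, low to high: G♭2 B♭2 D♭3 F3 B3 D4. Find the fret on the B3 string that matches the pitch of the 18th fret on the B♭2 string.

Fret 18 on B♭2 is MIDI 46 + 18 = 64 (E4). On the B3 string (open MIDI 59), that pitch is 64 − 59 = fret 5.

5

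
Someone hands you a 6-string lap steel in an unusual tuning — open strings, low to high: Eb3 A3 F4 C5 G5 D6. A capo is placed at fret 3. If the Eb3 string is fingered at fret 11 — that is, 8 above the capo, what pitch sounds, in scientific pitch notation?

D4

The capo raises the open Eb3 by 3 semitones to Gb3; fretting 8 more gives Eb3 + 3 + 8 = Eb3 + 11 semitones = D4.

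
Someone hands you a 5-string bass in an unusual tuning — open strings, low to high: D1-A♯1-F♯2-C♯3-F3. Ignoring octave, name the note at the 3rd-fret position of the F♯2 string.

A

Each fret is one semitone, so F♯2 + 3 = A.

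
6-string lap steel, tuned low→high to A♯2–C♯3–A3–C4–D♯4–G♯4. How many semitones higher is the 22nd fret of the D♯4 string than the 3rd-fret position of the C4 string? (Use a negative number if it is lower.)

D♯4 at fret 22 → C♯6 (MIDI 85); C4 at fret 3 → D♯4 (MIDI 63).
85 − 63 = 22, so the two pitches are 22 semitones apart.

22 semitones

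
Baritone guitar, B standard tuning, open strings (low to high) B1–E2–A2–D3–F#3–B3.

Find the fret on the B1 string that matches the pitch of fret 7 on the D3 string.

D3 at fret 7 is D3 + 7 semitones = A3.
The open B1 string is 15 semitones below the open D3, so the same pitch on the B1 string lies at fret 7 + 15 = 22.

22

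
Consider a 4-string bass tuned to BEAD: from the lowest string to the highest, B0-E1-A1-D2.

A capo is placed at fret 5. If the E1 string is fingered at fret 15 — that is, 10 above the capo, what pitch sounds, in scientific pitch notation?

The capo raises the open E1 by 5 semitones to A1; fretting 10 more gives E1 + 5 + 10 = E1 + 15 semitones = G2.

G2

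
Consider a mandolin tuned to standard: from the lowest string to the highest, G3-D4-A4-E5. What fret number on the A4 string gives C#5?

C#5 is 4 semitones above the open A4 (A–A#–B–C–C#), so it sits at fret 4.

4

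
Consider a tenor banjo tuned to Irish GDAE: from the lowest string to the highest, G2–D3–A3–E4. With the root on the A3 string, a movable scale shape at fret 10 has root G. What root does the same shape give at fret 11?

Moving from fret 10 to fret 11 shifts the root by 1 semitone.
G up 1 semitone is G#.

G#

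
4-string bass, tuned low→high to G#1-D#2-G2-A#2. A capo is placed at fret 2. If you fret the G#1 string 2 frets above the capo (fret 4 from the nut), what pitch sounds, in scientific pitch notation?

C2

The capo raises the open G#1 by 2 semitones to A#1; fretting 2 more gives G#1 + 2 + 2 = G#1 + 4 semitones = C2.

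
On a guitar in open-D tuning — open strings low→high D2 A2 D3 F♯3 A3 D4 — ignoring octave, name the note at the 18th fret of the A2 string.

A2 is MIDI 45. Adding 18 gives 63; 63 mod 12 = 3, i.e. D♯.
(Equivalently spelled E♭.)

D♯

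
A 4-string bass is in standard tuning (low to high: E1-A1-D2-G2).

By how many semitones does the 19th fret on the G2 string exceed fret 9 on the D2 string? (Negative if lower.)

G2 at fret 19 → D4 (MIDI 62); D2 at fret 9 → B2 (MIDI 47).
62 − 47 = 15, so the two pitches are 15 semitones apart.

15 semitones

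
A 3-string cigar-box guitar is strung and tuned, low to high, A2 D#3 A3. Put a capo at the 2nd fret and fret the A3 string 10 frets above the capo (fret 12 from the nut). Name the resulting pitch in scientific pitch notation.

A4

The capo raises the open A3 by 2 semitones to B3; fretting 10 more gives A3 + 2 + 10 = A3 + 12 semitones = A4.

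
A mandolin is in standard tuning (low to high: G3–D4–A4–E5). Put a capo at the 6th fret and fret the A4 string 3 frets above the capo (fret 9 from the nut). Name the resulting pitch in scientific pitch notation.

The capo raises the open A4 by 6 semitones to D♯5; fretting 3 more gives A4 + 6 + 3 = A4 + 9 semitones = F♯5.
(Also written G♭.)

F♯5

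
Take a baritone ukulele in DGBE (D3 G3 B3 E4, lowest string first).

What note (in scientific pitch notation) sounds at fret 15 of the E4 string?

G5

E4 is MIDI 64. Adding 15 gives 79, which is G5.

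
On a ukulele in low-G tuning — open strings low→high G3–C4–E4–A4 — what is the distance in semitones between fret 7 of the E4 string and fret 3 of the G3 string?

13 semitones

E4 at fret 7 → B4 (MIDI 71); G3 at fret 3 → A#3 (MIDI 58).
71 − 58 = 13, so the two pitches are 13 semitones apart, with B4 the higher.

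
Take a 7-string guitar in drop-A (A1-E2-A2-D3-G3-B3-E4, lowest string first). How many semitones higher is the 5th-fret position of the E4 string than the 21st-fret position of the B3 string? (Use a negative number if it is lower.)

E4 at fret 5 → A4 (MIDI 69); B3 at fret 21 → G#5 (MIDI 80).
69 − 80 = -11, so the two pitches are 11 semitones apart.

-11 semitones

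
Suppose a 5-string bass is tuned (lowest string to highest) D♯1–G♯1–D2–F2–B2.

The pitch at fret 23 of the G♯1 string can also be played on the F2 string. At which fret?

G♯1 at fret 23 is G♯1 + 23 semitones = G3.
The open F2 string is 9 semitones above the open G♯1, so the same pitch on the F2 string lies at fret 23 − 9 = 14.

14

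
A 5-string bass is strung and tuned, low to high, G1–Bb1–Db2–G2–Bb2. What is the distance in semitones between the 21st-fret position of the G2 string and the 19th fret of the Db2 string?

8 semitones

G2 at fret 21 → E4 (MIDI 64); Db2 at fret 19 → Ab3 (MIDI 56).
64 − 56 = 8, so the two pitches are 8 semitones apart, with E4 the higher.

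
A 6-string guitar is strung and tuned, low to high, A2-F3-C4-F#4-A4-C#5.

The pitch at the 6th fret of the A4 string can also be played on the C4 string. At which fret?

Fret 6 on A4 is MIDI 69 + 6 = 75 (D#5). On the C4 string (open MIDI 60), that pitch is 75 − 60 = fret 15.

15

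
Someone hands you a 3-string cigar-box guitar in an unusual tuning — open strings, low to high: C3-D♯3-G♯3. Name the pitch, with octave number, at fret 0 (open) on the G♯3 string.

Fret 0 is the open string itself, so the pitch is just G♯3.

G♯3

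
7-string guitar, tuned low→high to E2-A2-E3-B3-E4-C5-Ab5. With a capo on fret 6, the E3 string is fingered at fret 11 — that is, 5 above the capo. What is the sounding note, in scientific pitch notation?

The capo raises the open E3 by 6 semitones to Bb3; fretting 5 more gives E3 + 6 + 5 = E3 + 11 semitones = Eb4.

Eb4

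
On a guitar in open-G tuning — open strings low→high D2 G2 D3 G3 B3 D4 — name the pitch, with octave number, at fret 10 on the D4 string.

The open D4 string plus 10 semitones: D–D#–E–F–…–A#–B–C.
The walk passes from B into C once, so the octave number goes from 4 to 5.

C5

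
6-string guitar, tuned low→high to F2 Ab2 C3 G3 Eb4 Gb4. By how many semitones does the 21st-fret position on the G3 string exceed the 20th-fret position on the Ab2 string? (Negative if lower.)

12 semitones

G3 at fret 21 → E5 (MIDI 76); Ab2 at fret 20 → E4 (MIDI 64).
76 − 64 = 12, so the two pitches are 12 semitones apart.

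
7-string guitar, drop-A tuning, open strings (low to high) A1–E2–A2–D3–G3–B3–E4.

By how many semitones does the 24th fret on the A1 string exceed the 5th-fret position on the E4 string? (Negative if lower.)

A1 at fret 24 → A3 (MIDI 57); E4 at fret 5 → A4 (MIDI 69).
57 − 69 = -12, so the two pitches are 12 semitones apart.

-12 semitones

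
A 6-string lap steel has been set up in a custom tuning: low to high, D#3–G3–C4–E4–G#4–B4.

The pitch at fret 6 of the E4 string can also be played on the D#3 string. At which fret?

19

E4 at fret 6 is E4 + 6 semitones = A#4.
The open D#3 string is 13 semitones below the open E4, so the same pitch on the D#3 string lies at fret 6 + 13 = 19.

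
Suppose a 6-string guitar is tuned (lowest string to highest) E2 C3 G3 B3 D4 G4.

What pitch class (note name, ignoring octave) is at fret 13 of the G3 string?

The open G3 string plus 13 semitones: G–G#–A–A#–…–F#–G–G#.
(Equivalently spelled A♭.)

G♯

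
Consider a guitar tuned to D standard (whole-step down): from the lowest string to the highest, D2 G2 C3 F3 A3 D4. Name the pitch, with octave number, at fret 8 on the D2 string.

The open D2 string plus 8 semitones: D–D#–E–F–F#–G–G#–A–A#.
No B→C boundary is crossed, so the octave stays at 2.

A#2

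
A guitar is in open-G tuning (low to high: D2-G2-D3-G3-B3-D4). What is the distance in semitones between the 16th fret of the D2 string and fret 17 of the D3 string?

D2 at fret 16 → F♯3 (MIDI 54); D3 at fret 17 → G4 (MIDI 67).
54 − 67 = -13, so the two pitches are 13 semitones apart, with G4 the higher.

13 semitones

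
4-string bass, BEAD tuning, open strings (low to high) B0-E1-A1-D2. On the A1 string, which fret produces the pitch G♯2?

G♯2 is 11 semitones above the open A1 (A–A#–B–C–…–F#–G–G#), so it sits at fret 11.

11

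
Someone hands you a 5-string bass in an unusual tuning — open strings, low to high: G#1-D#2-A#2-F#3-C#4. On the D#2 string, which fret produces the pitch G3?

16

G3 is 16 semitones above the open D#2 (D#–E–F–F#–…–F–F#–G), so it sits at fret 16.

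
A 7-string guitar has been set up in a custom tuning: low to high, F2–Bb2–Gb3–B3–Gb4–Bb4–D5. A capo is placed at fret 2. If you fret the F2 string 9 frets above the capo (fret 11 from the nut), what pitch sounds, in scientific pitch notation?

E3

The capo raises the open F2 by 2 semitones to G2; fretting 9 more gives F2 + 2 + 9 = F2 + 11 semitones = E3.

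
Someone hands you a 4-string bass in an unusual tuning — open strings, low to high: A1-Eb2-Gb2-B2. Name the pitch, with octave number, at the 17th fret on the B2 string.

The open B2 string plus 17 semitones: B–C–Db–D–…–D–Eb–E.
The walk passes from B into C 2 times, so the octave number goes from 2 to 4.

E4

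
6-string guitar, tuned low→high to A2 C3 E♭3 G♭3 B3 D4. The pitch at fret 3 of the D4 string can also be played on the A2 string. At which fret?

20

Fret 3 on D4 is MIDI 62 + 3 = 65 (F4). On the A2 string (open MIDI 45), that pitch is 65 − 45 = fret 20.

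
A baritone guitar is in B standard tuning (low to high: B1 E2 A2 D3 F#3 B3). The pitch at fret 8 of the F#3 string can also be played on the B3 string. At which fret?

Fret 8 on F#3 is MIDI 54 + 8 = 62 (D4). On the B3 string (open MIDI 59), that pitch is 62 − 59 = fret 3.

3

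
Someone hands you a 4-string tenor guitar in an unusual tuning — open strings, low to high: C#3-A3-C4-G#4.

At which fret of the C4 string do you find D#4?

D#4 is 3 semitones above the open C4 (C–C#–D–D#), so it sits at fret 3.

3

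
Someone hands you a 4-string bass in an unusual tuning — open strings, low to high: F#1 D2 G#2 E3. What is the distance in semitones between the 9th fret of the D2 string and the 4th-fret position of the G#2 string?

D2 at fret 9 → B2 (MIDI 47); G#2 at fret 4 → C3 (MIDI 48).
47 − 48 = -1, so the two pitches are 1 semitone apart, with C3 the higher.

1 semitone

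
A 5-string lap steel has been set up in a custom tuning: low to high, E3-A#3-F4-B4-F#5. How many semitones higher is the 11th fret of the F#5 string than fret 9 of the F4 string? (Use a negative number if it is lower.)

15 semitones

F#5 at fret 11 → F6 (MIDI 89); F4 at fret 9 → D5 (MIDI 74).
89 − 74 = 15, so the two pitches are 15 semitones apart.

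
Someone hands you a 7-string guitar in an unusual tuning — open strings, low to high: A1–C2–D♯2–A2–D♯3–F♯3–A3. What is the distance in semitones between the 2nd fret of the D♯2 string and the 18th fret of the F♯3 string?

D♯2 at fret 2 → F2 (MIDI 41); F♯3 at fret 18 → C5 (MIDI 72).
41 − 72 = -31, so the two pitches are 31 semitones apart, with C5 the higher.

31 semitones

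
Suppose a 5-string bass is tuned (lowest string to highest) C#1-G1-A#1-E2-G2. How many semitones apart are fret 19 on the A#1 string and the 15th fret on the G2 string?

A#1 at fret 19 → F3 (MIDI 53); G2 at fret 15 → A#3 (MIDI 58).
53 − 58 = -5, so the two pitches are 5 semitones apart, with A#3 the higher.

5 semitones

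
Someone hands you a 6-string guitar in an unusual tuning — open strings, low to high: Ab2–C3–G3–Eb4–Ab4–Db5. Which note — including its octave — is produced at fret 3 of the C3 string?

C3 is MIDI 48. Adding 3 gives 51, which is Eb3.
(Equivalently spelled D#3.)

Eb3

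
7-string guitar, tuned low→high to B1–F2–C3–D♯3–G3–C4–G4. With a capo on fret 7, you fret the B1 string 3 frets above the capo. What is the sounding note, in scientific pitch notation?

A2

The capo raises the open B1 by 7 semitones to F♯2; fretting 3 more gives B1 + 7 + 3 = B1 + 10 semitones = A2.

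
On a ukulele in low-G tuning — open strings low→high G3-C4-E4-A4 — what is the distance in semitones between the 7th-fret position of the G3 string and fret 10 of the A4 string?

G3 at fret 7 → D4 (MIDI 62); A4 at fret 10 → G5 (MIDI 79).
62 − 79 = -17, so the two pitches are 17 semitones apart, with G5 the higher.

17 semitones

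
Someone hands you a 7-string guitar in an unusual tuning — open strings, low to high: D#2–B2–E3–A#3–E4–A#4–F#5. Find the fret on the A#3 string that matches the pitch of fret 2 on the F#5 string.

F#5 at fret 2 is F#5 + 2 semitones = G#5.
The open A#3 string is 20 semitones below the open F#5, so the same pitch on the A#3 string lies at fret 2 + 20 = 22.

22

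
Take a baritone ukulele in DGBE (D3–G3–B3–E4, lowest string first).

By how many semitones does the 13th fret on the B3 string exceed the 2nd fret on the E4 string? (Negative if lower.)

6 semitones

B3 at fret 13 → C5 (MIDI 72); E4 at fret 2 → F♯4 (MIDI 66).
72 − 66 = 6, so the two pitches are 6 semitones apart.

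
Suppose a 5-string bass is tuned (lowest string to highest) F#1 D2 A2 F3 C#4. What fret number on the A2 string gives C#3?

4

C#3 is 4 semitones above the open A2 (A–A#–B–C–C#), so it sits at fret 4.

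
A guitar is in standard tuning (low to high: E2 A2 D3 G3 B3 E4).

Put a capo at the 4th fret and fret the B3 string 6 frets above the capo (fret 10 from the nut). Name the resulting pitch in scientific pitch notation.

The capo raises the open B3 by 4 semitones to D#4; fretting 6 more gives B3 + 4 + 6 = B3 + 10 semitones = A4.

A4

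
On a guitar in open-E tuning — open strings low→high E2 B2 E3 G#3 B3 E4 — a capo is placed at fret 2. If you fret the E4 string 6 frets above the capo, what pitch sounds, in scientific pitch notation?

The capo raises the open E4 by 2 semitones to F#4; fretting 6 more gives E4 + 2 + 6 = E4 + 8 semitones = C5.

C5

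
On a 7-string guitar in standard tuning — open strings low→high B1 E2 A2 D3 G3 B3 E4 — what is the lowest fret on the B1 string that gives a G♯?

9

From B1, count semitones up the chromatic scale until reaching G♯: B–C–C#–D–D#–E–F–F#–G–G# — 9 steps.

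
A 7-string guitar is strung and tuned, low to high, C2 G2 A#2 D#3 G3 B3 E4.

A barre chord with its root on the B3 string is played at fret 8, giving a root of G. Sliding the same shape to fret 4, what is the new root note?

Moving from fret 8 to fret 4 shifts the root by -4 semitones.
G down 4 semitones is D#.

D#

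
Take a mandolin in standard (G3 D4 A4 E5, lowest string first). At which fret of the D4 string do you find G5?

G5 is 17 semitones above the open D4 (D–D#–E–F–…–F–F#–G), so it sits at fret 17.

17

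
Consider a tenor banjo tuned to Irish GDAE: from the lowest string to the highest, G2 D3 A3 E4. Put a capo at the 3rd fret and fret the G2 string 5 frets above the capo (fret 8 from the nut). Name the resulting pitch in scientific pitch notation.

D#3

The capo raises the open G2 by 3 semitones to A#2; fretting 5 more gives G2 + 3 + 5 = G2 + 8 semitones = D#3.
(Also written Eb.)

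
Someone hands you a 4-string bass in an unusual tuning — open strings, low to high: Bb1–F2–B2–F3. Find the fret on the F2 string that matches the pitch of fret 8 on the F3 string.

F3 at fret 8 is F3 + 8 semitones = Db4.
The open F2 string is 12 semitones below the open F3, so the same pitch on the F2 string lies at fret 8 + 12 = 20.

20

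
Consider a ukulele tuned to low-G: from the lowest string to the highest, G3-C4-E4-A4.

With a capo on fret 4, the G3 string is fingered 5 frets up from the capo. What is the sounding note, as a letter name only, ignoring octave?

E

The capo raises the open G3 by 4 semitones to B3; fretting 5 more gives G3 + 4 + 5 = G3 + 9 semitones, landing on E.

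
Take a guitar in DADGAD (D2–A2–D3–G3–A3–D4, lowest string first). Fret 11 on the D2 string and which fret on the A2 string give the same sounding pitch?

4

Fret 11 on D2 is MIDI 38 + 11 = 49 (C#3). On the A2 string (open MIDI 45), that pitch is 49 − 45 = fret 4.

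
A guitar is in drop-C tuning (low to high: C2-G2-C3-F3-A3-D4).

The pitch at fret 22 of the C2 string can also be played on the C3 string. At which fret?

10

Fret 22 on C2 is MIDI 36 + 22 = 58 (A♯3). On the C3 string (open MIDI 48), that pitch is 58 − 48 = fret 10.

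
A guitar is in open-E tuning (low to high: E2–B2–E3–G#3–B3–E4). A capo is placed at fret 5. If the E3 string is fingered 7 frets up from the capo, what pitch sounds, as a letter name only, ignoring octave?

The capo raises the open E3 by 5 semitones to A3; fretting 7 more gives E3 + 5 + 7 = E3 + 12 semitones, landing on E.

E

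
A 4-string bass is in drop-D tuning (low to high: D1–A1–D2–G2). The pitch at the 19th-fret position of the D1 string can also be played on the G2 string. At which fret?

2

D1 at fret 19 is D1 + 19 semitones = A2.
The open G2 string is 17 semitones above the open D1, so the same pitch on the G2 string lies at fret 19 − 17 = 2.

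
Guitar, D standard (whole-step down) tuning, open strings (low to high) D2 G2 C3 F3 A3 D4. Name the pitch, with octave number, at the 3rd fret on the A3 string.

The open A3 string plus 3 semitones: A–A#–B–C.
The walk passes from B into C once, so the octave number goes from 3 to 4.

C4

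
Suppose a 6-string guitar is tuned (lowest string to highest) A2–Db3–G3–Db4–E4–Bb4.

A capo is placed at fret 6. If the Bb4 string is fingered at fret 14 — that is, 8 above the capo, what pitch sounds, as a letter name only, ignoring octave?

C

The capo raises the open Bb4 by 6 semitones to E5; fretting 8 more gives Bb4 + 6 + 8 = Bb4 + 14 semitones, landing on C.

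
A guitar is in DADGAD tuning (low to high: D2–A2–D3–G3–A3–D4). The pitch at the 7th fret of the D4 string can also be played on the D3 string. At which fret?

Fret 7 on D4 is MIDI 62 + 7 = 69 (A4). On the D3 string (open MIDI 50), that pitch is 69 − 50 = fret 19.

19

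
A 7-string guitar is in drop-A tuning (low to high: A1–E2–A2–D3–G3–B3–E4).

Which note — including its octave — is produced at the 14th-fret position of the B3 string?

B3 is MIDI 59. Adding 14 gives 73, which is C#5.
(Equivalently spelled Db5.)

C#5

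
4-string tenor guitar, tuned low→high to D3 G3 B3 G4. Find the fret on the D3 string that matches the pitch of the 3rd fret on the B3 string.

B3 at fret 3 is B3 + 3 semitones = D4.
The open D3 string is 9 semitones below the open B3, so the same pitch on the D3 string lies at fret 3 + 9 = 12.

12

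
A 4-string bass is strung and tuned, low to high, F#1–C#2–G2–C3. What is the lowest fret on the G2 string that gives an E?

9

From G2, count semitones up the chromatic scale until reaching E: G–G#–A–A#–B–C–C#–D–D#–E — 9 steps.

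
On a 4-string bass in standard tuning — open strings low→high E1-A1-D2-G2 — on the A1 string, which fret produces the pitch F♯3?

21

F♯3 is 21 semitones above the open A1 (A–A#–B–C–…–E–F–F#), so it sits at fret 21.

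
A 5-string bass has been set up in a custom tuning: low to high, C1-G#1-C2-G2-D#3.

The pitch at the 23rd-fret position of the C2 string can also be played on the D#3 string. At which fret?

8

C2 at fret 23 is C2 + 23 semitones = B3.
The open D#3 string is 15 semitones above the open C2, so the same pitch on the D#3 string lies at fret 23 − 15 = 8.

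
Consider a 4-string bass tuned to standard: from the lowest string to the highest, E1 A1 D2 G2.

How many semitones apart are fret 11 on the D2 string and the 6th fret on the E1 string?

D2 at fret 11 → C#3 (MIDI 49); E1 at fret 6 → A#1 (MIDI 34).
49 − 34 = 15, so the two pitches are 15 semitones apart, with C#3 the higher.

15 semitones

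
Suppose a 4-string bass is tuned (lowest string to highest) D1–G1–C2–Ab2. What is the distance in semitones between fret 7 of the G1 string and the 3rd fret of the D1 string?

G1 at fret 7 → D2 (MIDI 38); D1 at fret 3 → F1 (MIDI 29).
38 − 29 = 9, so the two pitches are 9 semitones apart, with D2 the higher.

9 semitones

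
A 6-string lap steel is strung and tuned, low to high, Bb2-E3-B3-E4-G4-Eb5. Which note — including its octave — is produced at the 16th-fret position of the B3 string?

B3 is MIDI 59. Adding 16 gives 75, which is Eb5.
(Equivalently spelled D#5.)

Eb5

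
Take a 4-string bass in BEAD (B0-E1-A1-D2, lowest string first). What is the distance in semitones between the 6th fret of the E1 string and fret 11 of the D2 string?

E1 at fret 6 → A#1 (MIDI 34); D2 at fret 11 → C#3 (MIDI 49).
34 − 49 = -15, so the two pitches are 15 semitones apart, with C#3 the higher.

15 semitones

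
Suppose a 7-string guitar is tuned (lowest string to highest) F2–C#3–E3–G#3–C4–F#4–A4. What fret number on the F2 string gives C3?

C3 is 7 semitones above the open F2 (F–F#–G–G#–A–A#–B–C), so it sits at fret 7.

7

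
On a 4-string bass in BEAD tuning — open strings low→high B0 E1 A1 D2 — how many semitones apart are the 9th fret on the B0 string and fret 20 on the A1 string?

B0 at fret 9 → G♯1 (MIDI 32); A1 at fret 20 → F3 (MIDI 53).
32 − 53 = -21, so the two pitches are 21 semitones apart, with F3 the higher.

21 semitones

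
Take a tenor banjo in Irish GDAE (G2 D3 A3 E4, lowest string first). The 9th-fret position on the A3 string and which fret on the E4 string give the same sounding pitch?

A3 at fret 9 is A3 + 9 semitones = F♯4.
The open E4 string is 7 semitones above the open A3, so the same pitch on the E4 string lies at fret 9 − 7 = 2.

2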